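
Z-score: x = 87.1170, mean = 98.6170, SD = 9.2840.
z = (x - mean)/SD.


z = (87.1170 - 98.6170)/9.2840
= -11.5000/9.2840
= -1.2387

z = -1.2387


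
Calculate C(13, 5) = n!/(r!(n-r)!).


C(13,5) = 13!/(5! × 8!)
= 6227020800/(120 × 40320)
= 1287

C(13,5) = 1287


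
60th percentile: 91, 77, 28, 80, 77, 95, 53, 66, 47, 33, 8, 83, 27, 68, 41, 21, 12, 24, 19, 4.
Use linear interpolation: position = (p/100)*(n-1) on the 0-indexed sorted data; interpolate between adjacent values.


Sorted: 4, 8, 12, 19, 21, 24, 27, 28, 33, 41, 47, 53, 66, 68, 77, 77, 80, 83, 91, 95
n = 20
Index = 60/100 * 19 = 11.4000
Lower = data[11] = 53, Upper = data[12] = 66
P60 = 53 + 0.4000*(13) = 58.2000

P60 = 58.2000


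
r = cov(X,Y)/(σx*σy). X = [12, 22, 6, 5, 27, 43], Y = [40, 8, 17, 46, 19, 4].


Mean X = 19.1667, Mean Y = 22.3333
SD X = 13.309353, SD Y = 15.563490
Cov = -149.222222
r = -149.222222/(13.309353*15.563490) = -0.7204

r = -0.7204


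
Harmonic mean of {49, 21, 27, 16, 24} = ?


Sum of reciprocals = 1/49 + 1/21 + 1/27 + 1/16 + 1/24 = 0.209231
HM = 5/0.209231 = 23.8970

HM = 23.8970


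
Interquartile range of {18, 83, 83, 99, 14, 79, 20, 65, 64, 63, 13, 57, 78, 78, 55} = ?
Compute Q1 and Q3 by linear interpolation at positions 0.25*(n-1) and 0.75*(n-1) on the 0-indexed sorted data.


Sorted: 13, 14, 18, 20, 55, 57, 63, 64, 65, 78, 78, 79, 83, 83, 99
Q1 (25th %ile) = 37.5000
Q3 (75th %ile) = 78.5000
IQR = 78.5000 - 37.5000 = 41.0000

IQR = 41.0000


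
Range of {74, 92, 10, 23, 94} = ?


Max = 94, Min = 10
Range = 94 - 10 = 84

Range = 84


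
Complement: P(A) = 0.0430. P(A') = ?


P(not A) = 1 - 0.0430 = 0.9570

P(not A) = 0.9570


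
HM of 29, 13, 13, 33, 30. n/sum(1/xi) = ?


Sum of reciprocals = 1/29 + 1/13 + 1/13 + 1/33 + 1/30 = 0.251965
HM = 5/0.251965 = 19.8440

HM = 19.8440


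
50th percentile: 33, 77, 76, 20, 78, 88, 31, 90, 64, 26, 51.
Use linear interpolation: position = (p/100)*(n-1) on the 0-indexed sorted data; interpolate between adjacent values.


Sorted: 20, 26, 31, 33, 51, 64, 76, 77, 78, 88, 90
n = 11
Index = 50/100 * 10 = 5.0000
Lower = data[5] = 64, Upper = data[6] = 76
P50 = 64 + 0*(12) = 64.0000

P50 = 64.0000


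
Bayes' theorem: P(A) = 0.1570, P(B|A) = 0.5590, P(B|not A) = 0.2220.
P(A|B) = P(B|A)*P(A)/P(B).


P(B) = P(B|A)*P(A) + P(B|A')*P(A')
= 0.5590*0.1570 + 0.2220*0.8430
= 0.087763 + 0.187146 = 0.274909
P(A|B) = 0.087763/0.274909 = 0.3192

P(A|B) = 0.3192


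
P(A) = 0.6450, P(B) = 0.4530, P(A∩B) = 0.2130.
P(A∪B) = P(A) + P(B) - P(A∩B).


P(A∪B) = 0.6450 + 0.4530 - 0.2130
= 1.0980 - 0.2130
= 0.8850

P(A∪B) = 0.8850


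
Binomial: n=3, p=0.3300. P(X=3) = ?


C(3,3) = 1
p^3 = 0.035937
(1-p)^0 = 1.000000
P = 1 * 0.035937 * 1.000000 = 0.0359

P(X=3) = 0.0359


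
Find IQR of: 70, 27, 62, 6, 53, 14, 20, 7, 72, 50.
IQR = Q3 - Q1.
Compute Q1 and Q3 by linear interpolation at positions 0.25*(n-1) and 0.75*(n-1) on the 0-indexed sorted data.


Sorted: 6, 7, 14, 20, 27, 50, 53, 62, 70, 72
Q1 (25th %ile) = 15.5000
Q3 (75th %ile) = 59.7500
IQR = 59.7500 - 15.5000 = 44.2500

IQR = 44.2500


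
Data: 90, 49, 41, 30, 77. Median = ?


Sorted: 30, 41, 49, 77, 90
n = 5 (odd)
Middle value = 49

Median = 49


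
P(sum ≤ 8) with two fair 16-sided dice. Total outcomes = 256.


Total outcomes = 16×16 = 256
Favorable (sum ≤ 8): 28
P = 28/256 = 0.1094

P = 0.1094


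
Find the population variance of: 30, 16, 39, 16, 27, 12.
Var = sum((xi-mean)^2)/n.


Mean = 23.3333
Squared deviations: 44.4444, 53.7778, 245.4444, 53.7778, 13.4444, 128.4444
Sum = 539.3333
Variance = 539.3333/6 = 89.8889

Variance = 89.8889


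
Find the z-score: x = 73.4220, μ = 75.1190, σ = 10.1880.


z = (73.4220 - 75.1190)/10.1880
= -1.6970/10.1880
= -0.1666

z = -0.1666


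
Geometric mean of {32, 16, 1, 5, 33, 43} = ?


Product = 32 × 16 × 1 × 5 × 33 × 43 = 3632640
GM = 3632640^(1/6) = 12.3985

GM = 12.3985


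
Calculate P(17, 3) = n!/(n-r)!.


P(17,3) = 17!/14!
= 355687428096000/87178291200
= 4080

P(17,3) = 4080


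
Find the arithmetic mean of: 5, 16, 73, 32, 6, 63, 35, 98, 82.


Sum = 5 + 16 + 73 + 32 + 6 + 63 + 35 + 98 + 82 = 410
n = 9
Mean = 410/9 = 45.5556

Mean = 45.5556


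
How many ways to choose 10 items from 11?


C(11,10) = 11!/(10! × 1!)
= 39916800/(3628800 × 1)
= 11

C(11,10) = 11


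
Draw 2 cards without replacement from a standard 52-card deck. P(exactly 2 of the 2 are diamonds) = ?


Hypergeometric: P(X=2) = C(13,2)·C(39,0) / C(52,2)
= 78 × 1 / 1326
= 78/1326 = 0.0588

P = 0.0588


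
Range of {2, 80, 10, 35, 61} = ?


Max = 80, Min = 2
Range = 80 - 2 = 78

Range = 78


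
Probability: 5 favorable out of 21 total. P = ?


P = 5/21 = 0.2381

P = 0.2381


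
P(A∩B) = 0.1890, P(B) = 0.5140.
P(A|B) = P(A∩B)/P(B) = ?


P(A|B) = 0.1890/0.5140 = 0.3677

P(A|B) = 0.3677


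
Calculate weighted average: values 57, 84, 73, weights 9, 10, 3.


Numerator = 57*9 + 84*10 + 73*3 = 1572
Denominator = 9 + 10 + 3 = 22
WM = 1572/22 = 71.4545

WM = 71.4545


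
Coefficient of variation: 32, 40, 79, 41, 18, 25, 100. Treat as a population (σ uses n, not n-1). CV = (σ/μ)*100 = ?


Mean = 47.8571
SD = 27.9358
CV = (27.9358/47.8571)*100 = 58.3733%

CV = 58.3733%


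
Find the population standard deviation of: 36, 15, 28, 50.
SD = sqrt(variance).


Mean = 32.2500
Variance = 161.1875
SD = sqrt(161.1875) = 12.6960

SD = 12.6960


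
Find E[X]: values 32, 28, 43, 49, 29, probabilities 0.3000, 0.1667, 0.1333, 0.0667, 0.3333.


E[X] = 32*0.3000 + 28*0.1667 + 43*0.1333 + 49*0.0667 + 29*0.3333
= 9.6000 + 4.6676 + 5.7319 + 3.2683 + 9.6657
= 32.9335

E[X] = 32.9335


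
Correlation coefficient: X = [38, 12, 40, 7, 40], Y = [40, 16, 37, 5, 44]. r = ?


Mean X = 27.4000, Mean Y = 28.4000
SD X = 14.718696, SD Y = 15.186836
Cov = 219.240000
r = 219.240000/(14.718696*15.186836) = 0.9808

r = 0.9808


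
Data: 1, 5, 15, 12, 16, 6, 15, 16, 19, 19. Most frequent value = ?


Frequencies: 1:1, 5:1, 6:1, 12:1, 15:2, 16:2, 19:2
Max frequency = 2
Mode = 15, 16, 19

Mode = 15, 16, 19


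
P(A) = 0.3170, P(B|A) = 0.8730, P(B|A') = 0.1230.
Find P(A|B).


P(B) = P(B|A)*P(A) + P(B|A')*P(A')
= 0.8730*0.3170 + 0.1230*0.6830
= 0.276741 + 0.084009 = 0.360750
P(A|B) = 0.276741/0.360750 = 0.7671

P(A|B) = 0.7671


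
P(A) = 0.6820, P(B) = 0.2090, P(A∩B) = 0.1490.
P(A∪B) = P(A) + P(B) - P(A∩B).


P(A∪B) = 0.6820 + 0.2090 - 0.1490
= 0.8910 - 0.1490
= 0.7420

P(A∪B) = 0.7420


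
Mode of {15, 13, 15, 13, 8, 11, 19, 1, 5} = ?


Frequencies: 1:1, 5:1, 8:1, 11:1, 13:2, 15:2, 19:1
Max frequency = 2
Mode = 13, 15

Mode = 13, 15


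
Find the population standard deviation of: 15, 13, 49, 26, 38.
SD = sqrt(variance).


Mean = 28.2000
Variance = 187.7600
SD = sqrt(187.7600) = 13.7026

SD = 13.7026


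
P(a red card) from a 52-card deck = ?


26 red cards in 52 cards
P = 26/52 = 0.5000

P = 0.5000


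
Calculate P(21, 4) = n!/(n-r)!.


P(21,4) = 21!/17!
= 51090942171709440000/355687428096000
= 143640

P(21,4) = 143640


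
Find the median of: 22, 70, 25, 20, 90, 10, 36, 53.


Sorted: 10, 20, 22, 25, 36, 53, 70, 90
n = 8 (even)
Middle values: 25 and 36
Median = (25+36)/2 = 30.5000

Median = 30.5000


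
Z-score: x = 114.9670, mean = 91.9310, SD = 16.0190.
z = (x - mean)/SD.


z = (114.9670 - 91.9310)/16.0190
= 23.0360/16.0190
= 1.4380

z = 1.4380


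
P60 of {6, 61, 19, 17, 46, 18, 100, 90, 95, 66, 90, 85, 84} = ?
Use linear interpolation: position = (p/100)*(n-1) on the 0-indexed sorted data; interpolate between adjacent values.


Sorted: 6, 17, 18, 19, 46, 61, 66, 84, 85, 90, 90, 95, 100
n = 13
Index = 60/100 * 12 = 7.2000
Lower = data[7] = 84, Upper = data[8] = 85
P60 = 84 + 0.2000*(1) = 84.2000

P60 = 84.2000


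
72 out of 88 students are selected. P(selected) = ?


P = 72/88 = 0.8182

P = 0.8182


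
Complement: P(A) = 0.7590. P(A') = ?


P(not A) = 1 - 0.7590 = 0.2410

P(not A) = 0.2410


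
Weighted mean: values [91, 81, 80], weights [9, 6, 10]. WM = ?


Numerator = 91*9 + 81*6 + 80*10 = 2105
Denominator = 9 + 6 + 10 = 25
WM = 2105/25 = 84.2000

WM = 84.2000


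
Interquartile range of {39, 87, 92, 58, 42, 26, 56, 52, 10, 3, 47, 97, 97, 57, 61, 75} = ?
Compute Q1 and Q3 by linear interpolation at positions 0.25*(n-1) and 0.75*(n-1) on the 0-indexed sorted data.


Sorted: 3, 10, 26, 39, 42, 47, 52, 56, 57, 58, 61, 75, 87, 92, 97, 97
Q1 (25th %ile) = 41.2500
Q3 (75th %ile) = 78.0000
IQR = 78.0000 - 41.2500 = 36.7500

IQR = 36.7500


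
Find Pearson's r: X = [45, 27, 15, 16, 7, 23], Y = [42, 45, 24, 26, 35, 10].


Mean X = 22.1667, Mean Y = 30.3333
SD X = 12.005786, SD Y = 11.869663
Cov = 53.611111
r = 53.611111/(12.005786*11.869663) = 0.3762

r = 0.3762


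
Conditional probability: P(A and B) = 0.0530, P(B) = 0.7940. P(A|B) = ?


P(A|B) = 0.0530/0.7940 = 0.0668

P(A|B) = 0.0668


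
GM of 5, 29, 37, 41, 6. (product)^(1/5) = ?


Product = 5 × 29 × 37 × 41 × 6 = 1319790
GM = 1319790^(1/5) = 16.7533

GM = 16.7533


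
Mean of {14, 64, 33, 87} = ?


Sum = 14 + 64 + 33 + 87 = 198
n = 4
Mean = 198/4 = 49.5000

Mean = 49.5000


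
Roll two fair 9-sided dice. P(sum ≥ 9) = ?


Total outcomes = 9×9 = 81
Favorable (sum ≥ 9): 53
P = 53/81 = 0.6543

P = 0.6543


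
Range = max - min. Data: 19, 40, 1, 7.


Max = 40, Min = 1
Range = 40 - 1 = 39

Range = 39


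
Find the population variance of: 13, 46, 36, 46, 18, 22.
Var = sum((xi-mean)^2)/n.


Mean = 30.1667
Squared deviations: 294.6944, 250.6944, 34.0278, 250.6944, 148.0278, 66.6944
Sum = 1044.8333
Variance = 1044.8333/6 = 174.1389

Variance = 174.1389


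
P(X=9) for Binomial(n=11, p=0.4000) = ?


C(11,9) = 55
p^9 = 0.000262
(1-p)^2 = 0.360000
P = 55 * 0.000262 * 0.360000 = 0.0052

P(X=9) = 0.0052


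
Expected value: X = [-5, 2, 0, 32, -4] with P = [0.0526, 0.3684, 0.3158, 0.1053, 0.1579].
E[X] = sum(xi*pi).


E[X] = -5*0.0526 + 2*0.3684 + 0*0.3158 + 32*0.1053 - 4*0.1579
= -0.2630 + 0.7368 + 0 + 3.3696 - 0.6316
= 3.2118

E[X] = 3.2118


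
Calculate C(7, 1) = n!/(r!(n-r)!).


C(7,1) = 7!/(1! × 6!)
= 5040/(1 × 720)
= 7

C(7,1) = 7


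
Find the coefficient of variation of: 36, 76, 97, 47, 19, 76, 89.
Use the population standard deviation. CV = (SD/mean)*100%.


Mean = 62.8571
SD = 26.9679
CV = (26.9679/62.8571)*100 = 42.9034%

CV = 42.9034%


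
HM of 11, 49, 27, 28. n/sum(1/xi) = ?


Sum of reciprocals = 1/11 + 1/49 + 1/27 + 1/28 = 0.184069
HM = 4/0.184069 = 21.7310

HM = 21.7310


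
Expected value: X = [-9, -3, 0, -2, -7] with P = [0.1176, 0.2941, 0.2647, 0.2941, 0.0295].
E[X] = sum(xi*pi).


E[X] = -9*0.1176 - 3*0.2941 + 0*0.2647 - 2*0.2941 - 7*0.0295
= -1.0584 - 0.8823 + 0 - 0.5882 - 0.2065
= -2.7354

E[X] = -2.7354


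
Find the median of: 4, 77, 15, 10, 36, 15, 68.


Sorted: 4, 10, 15, 15, 36, 68, 77
n = 7 (odd)
Middle value = 15

Median = 15


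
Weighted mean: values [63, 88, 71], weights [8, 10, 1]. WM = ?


Numerator = 63*8 + 88*10 + 71*1 = 1455
Denominator = 8 + 10 + 1 = 19
WM = 1455/19 = 76.5789

WM = 76.5789


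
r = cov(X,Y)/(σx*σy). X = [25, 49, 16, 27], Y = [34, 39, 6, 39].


Mean X = 29.2500, Mean Y = 29.5000
SD X = 12.132086, SD Y = 13.720423
Cov = 114.625000
r = 114.625000/(12.132086*13.720423) = 0.6886

r = 0.6886


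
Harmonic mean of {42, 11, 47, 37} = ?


Sum of reciprocals = 1/42 + 1/11 + 1/47 + 1/37 = 0.163022
HM = 4/0.163022 = 24.5365

HM = 24.5365


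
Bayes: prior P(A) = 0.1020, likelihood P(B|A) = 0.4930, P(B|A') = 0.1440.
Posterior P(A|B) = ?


P(B) = P(B|A)*P(A) + P(B|A')*P(A')
= 0.4930*0.1020 + 0.1440*0.8980
= 0.050286 + 0.129312 = 0.179598
P(A|B) = 0.050286/0.179598 = 0.2800

P(A|B) = 0.2800


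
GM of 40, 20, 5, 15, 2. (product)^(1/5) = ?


Product = 40 × 20 × 5 × 15 × 2 = 120000
GM = 120000^(1/5) = 10.3714

GM = 10.3714


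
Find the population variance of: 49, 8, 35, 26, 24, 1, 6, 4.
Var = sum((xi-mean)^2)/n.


Mean = 19.1250
Squared deviations: 892.5156, 123.7656, 252.0156, 47.2656, 23.7656, 328.5156, 172.2656, 228.7656
Sum = 2068.8750
Variance = 2068.8750/8 = 258.6094

Variance = 258.6094


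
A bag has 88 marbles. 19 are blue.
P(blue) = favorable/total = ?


P = 19/88 = 0.2159

P = 0.2159


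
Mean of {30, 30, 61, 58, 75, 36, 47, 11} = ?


Sum = 30 + 30 + 61 + 58 + 75 + 36 + 47 + 11 = 348
n = 8
Mean = 348/8 = 43.5000

Mean = 43.5000


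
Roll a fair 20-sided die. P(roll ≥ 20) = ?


Favorable outcomes (roll ≥ 20): 1
Total outcomes = 20
P = 1/20 = 0.0500

P = 0.0500


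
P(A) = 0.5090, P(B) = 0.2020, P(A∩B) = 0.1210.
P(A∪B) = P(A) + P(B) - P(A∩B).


P(A∪B) = 0.5090 + 0.2020 - 0.1210
= 0.7110 - 0.1210
= 0.5900

P(A∪B) = 0.5900


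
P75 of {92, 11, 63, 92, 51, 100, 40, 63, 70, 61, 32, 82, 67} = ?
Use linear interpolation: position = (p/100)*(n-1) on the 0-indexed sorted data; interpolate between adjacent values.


Sorted: 11, 32, 40, 51, 61, 63, 63, 67, 70, 82, 92, 92, 100
n = 13
Index = 75/100 * 12 = 9.0000
Lower = data[9] = 82, Upper = data[10] = 92
P75 = 82 + 0*(10) = 82.0000

P75 = 82.0000


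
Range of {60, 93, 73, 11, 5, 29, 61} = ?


Max = 93, Min = 5
Range = 93 - 5 = 88

Range = 88


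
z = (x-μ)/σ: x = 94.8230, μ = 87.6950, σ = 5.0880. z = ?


z = (94.8230 - 87.6950)/5.0880
= 7.1280/5.0880
= 1.4009

z = 1.4009


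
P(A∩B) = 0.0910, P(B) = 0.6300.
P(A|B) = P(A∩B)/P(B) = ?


P(A|B) = 0.0910/0.6300 = 0.1444

P(A|B) = 0.1444


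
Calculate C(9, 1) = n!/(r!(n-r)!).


C(9,1) = 9!/(1! × 8!)
= 362880/(1 × 40320)
= 9

C(9,1) = 9


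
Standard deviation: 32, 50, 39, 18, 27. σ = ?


Mean = 33.2000
Variance = 117.3600
SD = sqrt(117.3600) = 10.8333

SD = 10.8333


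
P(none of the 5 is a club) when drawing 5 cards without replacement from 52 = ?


P(no clubs) = (39/52) × (38/51) × (37/50) × (36/49) × (35/48)
= 0.2215

P = 0.2215


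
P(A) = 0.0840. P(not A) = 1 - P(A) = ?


P(not A) = 1 - 0.0840 = 0.9160

P(not A) = 0.9160


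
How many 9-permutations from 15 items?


P(15,9) = 15!/6!
= 1307674368000/720
= 1816214400

P(15,9) = 1816214400


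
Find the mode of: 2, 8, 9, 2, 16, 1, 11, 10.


Frequencies: 1:1, 2:2, 8:1, 9:1, 10:1, 11:1, 16:1
Max frequency = 2
Mode = 2

Mode = 2


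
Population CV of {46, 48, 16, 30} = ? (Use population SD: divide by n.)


Mean = 35.0000
SD = 13.0000
CV = (13.0000/35.0000)*100 = 37.1429%

CV = 37.1429%


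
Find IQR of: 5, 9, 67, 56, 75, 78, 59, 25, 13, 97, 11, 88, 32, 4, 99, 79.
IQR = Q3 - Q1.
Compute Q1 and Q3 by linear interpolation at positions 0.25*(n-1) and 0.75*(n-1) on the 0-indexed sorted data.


Sorted: 4, 5, 9, 11, 13, 25, 32, 56, 59, 67, 75, 78, 79, 88, 97, 99
Q1 (25th %ile) = 12.5000
Q3 (75th %ile) = 78.2500
IQR = 78.2500 - 12.5000 = 65.7500

IQR = 65.7500


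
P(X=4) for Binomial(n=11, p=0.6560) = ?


C(11,4) = 330
p^4 = 0.185189
(1-p)^7 = 0.000570
P = 330 * 0.185189 * 0.000570 = 0.0348

P(X=4) = 0.0348


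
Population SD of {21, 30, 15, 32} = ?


Mean = 24.5000
Variance = 47.2500
SD = sqrt(47.2500) = 6.8739

SD = 6.8739


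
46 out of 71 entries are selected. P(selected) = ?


P = 46/71 = 0.6479

P = 0.6479


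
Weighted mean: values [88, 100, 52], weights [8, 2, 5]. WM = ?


Numerator = 88*8 + 100*2 + 52*5 = 1164
Denominator = 8 + 2 + 5 = 15
WM = 1164/15 = 77.6000

WM = 77.6000


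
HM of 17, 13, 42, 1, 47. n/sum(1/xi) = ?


Sum of reciprocals = 1/17 + 1/13 + 1/42 + 1/1 + 1/47 = 1.180833
HM = 5/1.180833 = 4.2343

HM = 4.2343


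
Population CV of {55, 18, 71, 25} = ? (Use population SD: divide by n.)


Mean = 42.2500
SD = 21.6492
CV = (21.6492/42.2500)*100 = 51.2407%

CV = 51.2407%


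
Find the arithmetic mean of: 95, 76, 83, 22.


Sum = 95 + 76 + 83 + 22 = 276
n = 4
Mean = 276/4 = 69.0000

Mean = 69.0000


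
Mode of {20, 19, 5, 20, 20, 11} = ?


Frequencies: 5:1, 11:1, 19:1, 20:3
Max frequency = 3
Mode = 20

Mode = 20


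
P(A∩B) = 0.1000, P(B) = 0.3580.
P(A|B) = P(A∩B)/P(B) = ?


P(A|B) = 0.1000/0.3580 = 0.2793

P(A|B) = 0.2793


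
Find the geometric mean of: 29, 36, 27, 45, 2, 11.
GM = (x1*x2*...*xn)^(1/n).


Product = 29 × 36 × 27 × 45 × 2 × 11 = 27906120
GM = 27906120^(1/6) = 17.4161

GM = 17.4161


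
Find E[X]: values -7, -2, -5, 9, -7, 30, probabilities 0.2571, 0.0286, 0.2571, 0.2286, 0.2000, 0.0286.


E[X] = -7*0.2571 - 2*0.0286 - 5*0.2571 + 9*0.2286 - 7*0.2000 + 30*0.0286
= -1.7997 - 0.0572 - 1.2855 + 2.0574 - 1.4000 + 0.8580
= -1.6270

E[X] = -1.6270


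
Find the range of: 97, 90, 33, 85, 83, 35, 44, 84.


Max = 97, Min = 33
Range = 97 - 33 = 64

Range = 64


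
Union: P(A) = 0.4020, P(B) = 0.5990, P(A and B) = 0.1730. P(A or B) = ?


P(A∪B) = 0.4020 + 0.5990 - 0.1730
= 1.0010 - 0.1730
= 0.8280

P(A∪B) = 0.8280


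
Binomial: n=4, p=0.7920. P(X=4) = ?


C(4,4) = 1
p^4 = 0.393460
(1-p)^0 = 1.000000
P = 1 * 0.393460 * 1.000000 = 0.3935

P(X=4) = 0.3935


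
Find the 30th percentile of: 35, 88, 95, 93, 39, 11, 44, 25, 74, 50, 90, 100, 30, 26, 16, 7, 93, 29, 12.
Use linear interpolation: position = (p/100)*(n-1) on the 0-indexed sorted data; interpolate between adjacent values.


Sorted: 7, 11, 12, 16, 25, 26, 29, 30, 35, 39, 44, 50, 74, 88, 90, 93, 93, 95, 100
n = 19
Index = 30/100 * 18 = 5.4000
Lower = data[5] = 26, Upper = data[6] = 29
P30 = 26 + 0.4000*(3) = 27.2000

P30 = 27.2000


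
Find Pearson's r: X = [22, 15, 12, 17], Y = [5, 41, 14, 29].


Mean X = 16.5000, Mean Y = 22.2500
SD X = 3.640055, SD Y = 13.808964
Cov = -20.625000
r = -20.625000/(3.640055*13.808964) = -0.4103

r = -0.4103


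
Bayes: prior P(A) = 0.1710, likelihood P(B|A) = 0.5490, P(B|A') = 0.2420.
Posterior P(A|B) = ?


P(B) = P(B|A)*P(A) + P(B|A')*P(A')
= 0.5490*0.1710 + 0.2420*0.8290
= 0.093879 + 0.200618 = 0.294497
P(A|B) = 0.093879/0.294497 = 0.3188

P(A|B) = 0.3188


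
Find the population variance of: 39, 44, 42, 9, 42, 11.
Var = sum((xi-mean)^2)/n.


Mean = 31.1667
Squared deviations: 61.3611, 164.6944, 117.3611, 491.3611, 117.3611, 406.6944
Sum = 1358.8333
Variance = 1358.8333/6 = 226.4722

Variance = 226.4722


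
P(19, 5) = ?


P(19,5) = 19!/14!
= 121645100408832000/87178291200
= 1395360

P(19,5) = 1395360


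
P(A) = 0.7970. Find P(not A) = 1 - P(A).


P(not A) = 1 - 0.7970 = 0.2030

P(not A) = 0.2030


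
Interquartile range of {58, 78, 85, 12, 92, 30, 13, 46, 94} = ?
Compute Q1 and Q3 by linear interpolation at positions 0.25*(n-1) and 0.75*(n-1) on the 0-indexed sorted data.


Sorted: 12, 13, 30, 46, 58, 78, 85, 92, 94
Q1 (25th %ile) = 30.0000
Q3 (75th %ile) = 85.0000
IQR = 85.0000 - 30.0000 = 55.0000

IQR = 55.0000


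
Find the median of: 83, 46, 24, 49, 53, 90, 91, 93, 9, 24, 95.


Sorted: 9, 24, 24, 46, 49, 53, 83, 90, 91, 93, 95
n = 11 (odd)
Middle value = 53

Median = 53


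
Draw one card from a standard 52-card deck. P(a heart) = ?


13 hearts in 52 cards
P = 13/52 = 0.2500

P = 0.2500


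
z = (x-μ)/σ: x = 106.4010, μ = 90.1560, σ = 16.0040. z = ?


z = (106.4010 - 90.1560)/16.0040
= 16.2450/16.0040
= 1.0151

z = 1.0151


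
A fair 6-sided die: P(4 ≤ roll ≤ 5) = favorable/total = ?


Favorable outcomes (4 ≤ roll ≤ 5): 2
Total outcomes = 6
P = 2/6 = 0.3333

P = 0.3333


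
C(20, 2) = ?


C(20,2) = 20!/(2! × 18!)
= 2432902008176640000/(2 × 6402373705728000)
= 190

C(20,2) = 190


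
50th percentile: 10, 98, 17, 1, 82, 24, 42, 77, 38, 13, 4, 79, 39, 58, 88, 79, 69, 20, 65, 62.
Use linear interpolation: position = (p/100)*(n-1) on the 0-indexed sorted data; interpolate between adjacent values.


Sorted: 1, 4, 10, 13, 17, 20, 24, 38, 39, 42, 58, 62, 65, 69, 77, 79, 79, 82, 88, 98
n = 20
Index = 50/100 * 19 = 9.5000
Lower = data[9] = 42, Upper = data[10] = 58
P50 = 42 + 0.5000*(16) = 50.0000

P50 = 50.0000


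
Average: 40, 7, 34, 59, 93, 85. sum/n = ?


Sum = 40 + 7 + 34 + 59 + 93 + 85 = 318
n = 6
Mean = 318/6 = 53.0000

Mean = 53.0000


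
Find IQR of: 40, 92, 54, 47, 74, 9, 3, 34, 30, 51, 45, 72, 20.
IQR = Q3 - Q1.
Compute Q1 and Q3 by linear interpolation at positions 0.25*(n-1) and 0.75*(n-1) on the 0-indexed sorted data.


Sorted: 3, 9, 20, 30, 34, 40, 45, 47, 51, 54, 72, 74, 92
Q1 (25th %ile) = 30.0000
Q3 (75th %ile) = 54.0000
IQR = 54.0000 - 30.0000 = 24.0000

IQR = 24.0000


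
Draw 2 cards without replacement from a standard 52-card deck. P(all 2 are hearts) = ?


P(all hearts) = (13/52) × (12/51)
= 0.0588

P = 0.0588


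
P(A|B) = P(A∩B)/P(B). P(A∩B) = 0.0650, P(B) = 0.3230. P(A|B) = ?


P(A|B) = 0.0650/0.3230 = 0.2012

P(A|B) = 0.2012


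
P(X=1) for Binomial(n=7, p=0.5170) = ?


C(7,1) = 7
p^1 = 0.517000
(1-p)^6 = 0.012696
P = 7 * 0.517000 * 0.012696 = 0.0459

P(X=1) = 0.0459


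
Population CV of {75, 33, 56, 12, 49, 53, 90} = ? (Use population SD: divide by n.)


Mean = 52.5714
SD = 23.7779
CV = (23.7779/52.5714)*100 = 45.2297%

CV = 45.2297%


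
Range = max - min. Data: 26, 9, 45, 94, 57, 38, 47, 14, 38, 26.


Max = 94, Min = 9
Range = 94 - 9 = 85

Range = 85


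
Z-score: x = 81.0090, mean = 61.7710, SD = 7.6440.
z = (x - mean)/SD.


z = (81.0090 - 61.7710)/7.6440
= 19.2380/7.6440
= 2.5167

z = 2.5167


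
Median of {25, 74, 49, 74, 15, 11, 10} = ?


Sorted: 10, 11, 15, 25, 49, 74, 74
n = 7 (odd)
Middle value = 25

Median = 25


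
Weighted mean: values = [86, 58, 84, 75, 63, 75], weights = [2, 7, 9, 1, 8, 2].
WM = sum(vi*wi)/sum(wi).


Numerator = 86*2 + 58*7 + 84*9 + 75*1 + 63*8 + 75*2 = 2063
Denominator = 2 + 7 + 9 + 1 + 8 + 2 = 29
WM = 2063/29 = 71.1379

WM = 71.1379


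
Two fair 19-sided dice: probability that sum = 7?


Total outcomes = 19×19 = 361
Favorable (sum = 7): 6
P = 6/361 = 0.0166

P = 0.0166


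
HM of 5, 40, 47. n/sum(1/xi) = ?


Sum of reciprocals = 1/5 + 1/40 + 1/47 = 0.246277
HM = 3/0.246277 = 12.1814

HM = 12.1814


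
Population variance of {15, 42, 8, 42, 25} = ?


Mean = 26.4000
Squared deviations: 129.9600, 243.3600, 338.5600, 243.3600, 1.9600
Sum = 957.2000
Variance = 957.2000/5 = 191.4400

Variance = 191.4400


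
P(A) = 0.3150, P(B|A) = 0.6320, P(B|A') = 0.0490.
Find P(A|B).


P(B) = P(B|A)*P(A) + P(B|A')*P(A')
= 0.6320*0.3150 + 0.0490*0.6850
= 0.199080 + 0.033565 = 0.232645
P(A|B) = 0.199080/0.232645 = 0.8557

P(A|B) = 0.8557


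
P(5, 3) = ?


P(5,3) = 5!/2!
= 120/2
= 60

P(5,3) = 60


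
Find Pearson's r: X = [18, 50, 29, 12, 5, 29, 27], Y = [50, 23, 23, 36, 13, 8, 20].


Mean X = 24.2857, Mean Y = 24.7143
SD X = 13.498299, SD Y = 13.155274
Cov = -30.775510
r = -30.775510/(13.498299*13.155274) = -0.1733

r = -0.1733


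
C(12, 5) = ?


C(12,5) = 12!/(5! × 7!)
= 479001600/(120 × 5040)
= 792

C(12,5) = 792


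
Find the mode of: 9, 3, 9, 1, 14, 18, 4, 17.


Frequencies: 1:1, 3:1, 4:1, 9:2, 14:1, 17:1, 18:1
Max frequency = 2
Mode = 9

Mode = 9


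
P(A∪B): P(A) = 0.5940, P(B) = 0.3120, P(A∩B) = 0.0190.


P(A∪B) = 0.5940 + 0.3120 - 0.0190
= 0.9060 - 0.0190
= 0.8870

P(A∪B) = 0.8870


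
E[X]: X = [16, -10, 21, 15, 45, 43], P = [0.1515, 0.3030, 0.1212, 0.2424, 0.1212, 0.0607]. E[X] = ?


E[X] = 16*0.1515 - 10*0.3030 + 21*0.1212 + 15*0.2424 + 45*0.1212 + 43*0.0607
= 2.4240 - 3.0300 + 2.5452 + 3.6360 + 5.4540 + 2.6101
= 13.6393

E[X] = 13.6393


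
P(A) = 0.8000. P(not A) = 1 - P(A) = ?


P(not A) = 1 - 0.8000 = 0.2000

P(not A) = 0.2000


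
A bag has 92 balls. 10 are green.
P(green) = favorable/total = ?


P = 10/92 = 0.1087

P = 0.1087


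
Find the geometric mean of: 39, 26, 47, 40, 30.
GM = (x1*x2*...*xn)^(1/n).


Product = 39 × 26 × 47 × 40 × 30 = 57189600
GM = 57189600^(1/5) = 35.6011

GM = 35.6011


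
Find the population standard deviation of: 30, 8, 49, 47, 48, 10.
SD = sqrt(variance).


Mean = 32.0000
Variance = 305.6667
SD = sqrt(305.6667) = 17.4833

SD = 17.4833


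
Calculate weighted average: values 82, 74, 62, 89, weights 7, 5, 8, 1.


Numerator = 82*7 + 74*5 + 62*8 + 89*1 = 1529
Denominator = 7 + 5 + 8 + 1 = 21
WM = 1529/21 = 72.8095

WM = 72.8095


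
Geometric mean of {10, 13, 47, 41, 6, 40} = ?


Product = 10 × 13 × 47 × 41 × 6 × 40 = 60122400
GM = 60122400^(1/6) = 19.7927

GM = 19.7927


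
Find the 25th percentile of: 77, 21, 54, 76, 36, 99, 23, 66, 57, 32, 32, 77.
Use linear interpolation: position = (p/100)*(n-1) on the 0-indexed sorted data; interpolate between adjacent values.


Sorted: 21, 23, 32, 32, 36, 54, 57, 66, 76, 77, 77, 99
n = 12
Index = 25/100 * 11 = 2.7500
Lower = data[2] = 32, Upper = data[3] = 32
P25 = 32 + 0.7500*(0) = 32.0000

P25 = 32.0000


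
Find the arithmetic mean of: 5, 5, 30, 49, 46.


Sum = 5 + 5 + 30 + 49 + 46 = 135
n = 5
Mean = 135/5 = 27.0000

Mean = 27.0000


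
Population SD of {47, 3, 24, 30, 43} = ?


Mean = 29.4000
Variance = 244.2400
SD = sqrt(244.2400) = 15.6282

SD = 15.6282


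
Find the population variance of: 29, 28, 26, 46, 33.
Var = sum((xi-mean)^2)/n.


Mean = 32.4000
Squared deviations: 11.5600, 19.3600, 40.9600, 184.9600, 0.3600
Sum = 257.2000
Variance = 257.2000/5 = 51.4400

Variance = 51.4400


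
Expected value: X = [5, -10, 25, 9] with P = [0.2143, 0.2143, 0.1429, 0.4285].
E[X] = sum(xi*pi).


E[X] = 5*0.2143 - 10*0.2143 + 25*0.1429 + 9*0.4285
= 1.0715 - 2.1430 + 3.5725 + 3.8565
= 6.3575

E[X] = 6.3575


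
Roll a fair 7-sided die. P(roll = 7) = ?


Favorable outcomes (roll = 7): 1
Total outcomes = 7
P = 1/7 = 0.1429

P = 0.1429


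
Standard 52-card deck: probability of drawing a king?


4 kings in 52 cards
P = 4/52 = 0.0769

P = 0.0769


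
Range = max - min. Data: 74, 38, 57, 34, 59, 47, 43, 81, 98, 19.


Max = 98, Min = 19
Range = 98 - 19 = 79

Range = 79


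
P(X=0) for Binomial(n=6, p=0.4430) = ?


C(6,0) = 1
p^0 = 1.000000
(1-p)^6 = 0.029863
P = 1 * 1.000000 * 0.029863 = 0.0299

P(X=0) = 0.0299


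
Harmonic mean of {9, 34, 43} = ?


Sum of reciprocals = 1/9 + 1/34 + 1/43 = 0.163779
HM = 3/0.163779 = 18.3174

HM = 18.3174


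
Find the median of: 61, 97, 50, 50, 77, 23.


Sorted: 23, 50, 50, 61, 77, 97
n = 6 (even)
Middle values: 50 and 61
Median = (50+61)/2 = 55.5000

Median = 55.5000


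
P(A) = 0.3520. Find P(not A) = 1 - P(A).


P(not A) = 1 - 0.3520 = 0.6480

P(not A) = 0.6480


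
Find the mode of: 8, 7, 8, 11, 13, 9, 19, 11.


Frequencies: 7:1, 8:2, 9:1, 11:2, 13:1, 19:1
Max frequency = 2
Mode = 8, 11

Mode = 8, 11


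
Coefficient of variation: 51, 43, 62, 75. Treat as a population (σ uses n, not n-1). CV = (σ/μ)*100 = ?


Mean = 57.7500
SD = 12.0286
CV = (12.0286/57.7500)*100 = 20.8288%

CV = 20.8288%


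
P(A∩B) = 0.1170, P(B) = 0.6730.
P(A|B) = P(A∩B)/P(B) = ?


P(A|B) = 0.1170/0.6730 = 0.1738

P(A|B) = 0.1738


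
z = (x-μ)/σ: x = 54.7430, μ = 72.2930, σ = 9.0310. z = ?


z = (54.7430 - 72.2930)/9.0310
= -17.5500/9.0310
= -1.9433

z = -1.9433


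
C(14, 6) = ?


C(14,6) = 14!/(6! × 8!)
= 87178291200/(720 × 40320)
= 3003

C(14,6) = 3003


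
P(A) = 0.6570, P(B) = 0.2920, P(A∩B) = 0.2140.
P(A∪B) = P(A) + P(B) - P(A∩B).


P(A∪B) = 0.6570 + 0.2920 - 0.2140
= 0.9490 - 0.2140
= 0.7350

P(A∪B) = 0.7350


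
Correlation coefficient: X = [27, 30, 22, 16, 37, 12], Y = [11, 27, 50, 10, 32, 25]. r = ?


Mean X = 24.0000, Mean Y = 25.8333
SD X = 8.426150, SD Y = 13.508228
Cov = 21.833333
r = 21.833333/(8.426150*13.508228) = 0.1918

r = 0.1918


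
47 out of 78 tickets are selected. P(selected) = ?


P = 47/78 = 0.6026

P = 0.6026


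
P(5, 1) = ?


P(5,1) = 5!/4!
= 120/24
= 5

P(5,1) = 5


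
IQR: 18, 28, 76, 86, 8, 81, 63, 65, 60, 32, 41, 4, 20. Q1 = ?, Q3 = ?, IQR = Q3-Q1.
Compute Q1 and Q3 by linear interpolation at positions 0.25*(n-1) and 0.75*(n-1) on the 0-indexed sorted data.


Sorted: 4, 8, 18, 20, 28, 32, 41, 60, 63, 65, 76, 81, 86
Q1 (25th %ile) = 20.0000
Q3 (75th %ile) = 65.0000
IQR = 65.0000 - 20.0000 = 45.0000

IQR = 45.0000


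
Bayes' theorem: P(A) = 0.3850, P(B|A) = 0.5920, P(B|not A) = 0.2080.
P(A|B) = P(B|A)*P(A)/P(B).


P(B) = P(B|A)*P(A) + P(B|A')*P(A')
= 0.5920*0.3850 + 0.2080*0.6150
= 0.227920 + 0.127920 = 0.355840
P(A|B) = 0.227920/0.355840 = 0.6405

P(A|B) = 0.6405


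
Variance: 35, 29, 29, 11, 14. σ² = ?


Mean = 23.6000
Squared deviations: 129.9600, 29.1600, 29.1600, 158.7600, 92.1600
Sum = 439.2000
Variance = 439.2000/5 = 87.8400

Variance = 87.8400


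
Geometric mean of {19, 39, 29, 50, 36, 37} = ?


Product = 19 × 39 × 29 × 50 × 36 × 37 = 1431167400
GM = 1431167400^(1/6) = 33.5698

GM = 33.5698


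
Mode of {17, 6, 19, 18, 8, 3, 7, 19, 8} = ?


Frequencies: 3:1, 6:1, 7:1, 8:2, 17:1, 18:1, 19:2
Max frequency = 2
Mode = 8, 19

Mode = 8, 19


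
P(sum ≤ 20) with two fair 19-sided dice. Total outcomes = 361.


Total outcomes = 19×19 = 361
Favorable (sum ≤ 20): 190
P = 190/361 = 0.5263

P = 0.5263


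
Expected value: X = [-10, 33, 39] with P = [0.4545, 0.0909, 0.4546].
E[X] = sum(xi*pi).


E[X] = -10*0.4545 + 33*0.0909 + 39*0.4546
= -4.5450 + 2.9997 + 17.7294
= 16.1841

E[X] = 16.1841


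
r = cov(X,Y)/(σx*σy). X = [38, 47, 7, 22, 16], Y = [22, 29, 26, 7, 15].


Mean X = 26.0000, Mean Y = 19.8000
SD X = 14.573949, SD Y = 7.934734
Cov = 40.200000
r = 40.200000/(14.573949*7.934734) = 0.3476

r = 0.3476


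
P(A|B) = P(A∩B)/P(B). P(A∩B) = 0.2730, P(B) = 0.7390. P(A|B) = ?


P(A|B) = 0.2730/0.7390 = 0.3694

P(A|B) = 0.3694


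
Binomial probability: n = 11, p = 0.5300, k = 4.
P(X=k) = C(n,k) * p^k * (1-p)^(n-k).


C(11,4) = 330
p^4 = 0.078905
(1-p)^7 = 0.005066
P = 330 * 0.078905 * 0.005066 = 0.1319

P(X=4) = 0.1319


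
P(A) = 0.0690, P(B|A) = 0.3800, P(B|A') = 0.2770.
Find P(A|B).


P(B) = P(B|A)*P(A) + P(B|A')*P(A')
= 0.3800*0.0690 + 0.2770*0.9310
= 0.026220 + 0.257887 = 0.284107
P(A|B) = 0.026220/0.284107 = 0.0923

P(A|B) = 0.0923


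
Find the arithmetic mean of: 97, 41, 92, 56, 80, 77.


Sum = 97 + 41 + 92 + 56 + 80 + 77 = 443
n = 6
Mean = 443/6 = 73.8333

Mean = 73.8333


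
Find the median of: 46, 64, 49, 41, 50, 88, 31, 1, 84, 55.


Sorted: 1, 31, 41, 46, 49, 50, 55, 64, 84, 88
n = 10 (even)
Middle values: 49 and 50
Median = (49+50)/2 = 49.5000

Median = 49.5000


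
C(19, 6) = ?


C(19,6) = 19!/(6! × 13!)
= 121645100408832000/(720 × 6227020800)
= 27132

C(19,6) = 27132


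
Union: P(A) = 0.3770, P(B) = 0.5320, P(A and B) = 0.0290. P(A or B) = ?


P(A∪B) = 0.3770 + 0.5320 - 0.0290
= 0.9090 - 0.0290
= 0.8800

P(A∪B) = 0.8800


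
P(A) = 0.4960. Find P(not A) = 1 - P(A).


P(not A) = 1 - 0.4960 = 0.5040

P(not A) = 0.5040


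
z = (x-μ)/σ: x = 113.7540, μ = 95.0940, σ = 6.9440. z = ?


z = (113.7540 - 95.0940)/6.9440
= 18.6600/6.9440
= 2.6872

z = 2.6872


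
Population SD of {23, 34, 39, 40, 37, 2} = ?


Mean = 29.1667
Variance = 179.1389
SD = sqrt(179.1389) = 13.3843

SD = 13.3843


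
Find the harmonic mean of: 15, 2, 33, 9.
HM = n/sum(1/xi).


Sum of reciprocals = 1/15 + 1/2 + 1/33 + 1/9 = 0.708081
HM = 4/0.708081 = 5.6491

HM = 5.6491


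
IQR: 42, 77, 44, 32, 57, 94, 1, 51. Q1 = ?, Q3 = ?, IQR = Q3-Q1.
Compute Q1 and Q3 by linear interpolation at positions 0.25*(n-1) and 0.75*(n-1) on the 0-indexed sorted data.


Sorted: 1, 32, 42, 44, 51, 57, 77, 94
Q1 (25th %ile) = 39.5000
Q3 (75th %ile) = 62.0000
IQR = 62.0000 - 39.5000 = 22.5000

IQR = 22.5000


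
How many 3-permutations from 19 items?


P(19,3) = 19!/16!
= 121645100408832000/20922789888000
= 5814

P(19,3) = 5814


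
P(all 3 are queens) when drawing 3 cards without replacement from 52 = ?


P(all queens) = (4/52) × (3/51) × (2/50)
= 0.0002

P = 0.0002


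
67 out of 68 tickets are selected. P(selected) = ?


P = 67/68 = 0.9853

P = 0.9853


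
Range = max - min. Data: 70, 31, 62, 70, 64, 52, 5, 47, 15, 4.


Max = 70, Min = 4
Range = 70 - 4 = 66

Range = 66


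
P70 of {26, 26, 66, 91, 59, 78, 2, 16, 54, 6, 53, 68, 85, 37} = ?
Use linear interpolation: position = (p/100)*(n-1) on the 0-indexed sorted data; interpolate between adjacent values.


Sorted: 2, 6, 16, 26, 26, 37, 53, 54, 59, 66, 68, 78, 85, 91
n = 14
Index = 70/100 * 13 = 9.1000
Lower = data[9] = 66, Upper = data[10] = 68
P70 = 66 + 0.1000*(2) = 66.2000

P70 = 66.2000


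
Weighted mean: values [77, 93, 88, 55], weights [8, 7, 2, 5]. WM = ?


Numerator = 77*8 + 93*7 + 88*2 + 55*5 = 1718
Denominator = 8 + 7 + 2 + 5 = 22
WM = 1718/22 = 78.0909

WM = 78.0909


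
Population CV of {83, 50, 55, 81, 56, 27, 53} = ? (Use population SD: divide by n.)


Mean = 57.8571
SD = 17.7959
CV = (17.7959/57.8571)*100 = 30.7583%

CV = 30.7583%


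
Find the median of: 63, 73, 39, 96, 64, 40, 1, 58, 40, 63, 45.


Sorted: 1, 39, 40, 40, 45, 58, 63, 63, 64, 73, 96
n = 11 (odd)
Middle value = 58

Median = 58


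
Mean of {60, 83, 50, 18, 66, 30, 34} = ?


Sum = 60 + 83 + 50 + 18 + 66 + 30 + 34 = 341
n = 7
Mean = 341/7 = 48.7143

Mean = 48.7143


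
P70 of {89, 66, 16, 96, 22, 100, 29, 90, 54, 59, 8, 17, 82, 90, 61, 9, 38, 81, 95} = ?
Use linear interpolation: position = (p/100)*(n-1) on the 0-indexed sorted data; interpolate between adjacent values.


Sorted: 8, 9, 16, 17, 22, 29, 38, 54, 59, 61, 66, 81, 82, 89, 90, 90, 95, 96, 100
n = 19
Index = 70/100 * 18 = 12.6000
Lower = data[12] = 82, Upper = data[13] = 89
P70 = 82 + 0.6000*(7) = 86.2000

P70 = 86.2000


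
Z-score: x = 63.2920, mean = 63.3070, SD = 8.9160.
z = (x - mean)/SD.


z = (63.2920 - 63.3070)/8.9160
= -0.0150/8.9160
= -0.0017

z = -0.0017


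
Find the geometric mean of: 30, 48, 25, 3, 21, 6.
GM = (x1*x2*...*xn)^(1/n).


Product = 30 × 48 × 25 × 3 × 21 × 6 = 13608000
GM = 13608000^(1/6) = 15.4513

GM = 15.4513


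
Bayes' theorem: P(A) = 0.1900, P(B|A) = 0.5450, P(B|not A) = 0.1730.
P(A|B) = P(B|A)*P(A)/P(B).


P(B) = P(B|A)*P(A) + P(B|A')*P(A')
= 0.5450*0.1900 + 0.1730*0.8100
= 0.103550 + 0.140130 = 0.243680
P(A|B) = 0.103550/0.243680 = 0.4249

P(A|B) = 0.4249


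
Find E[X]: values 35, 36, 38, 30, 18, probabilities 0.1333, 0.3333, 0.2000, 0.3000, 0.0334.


E[X] = 35*0.1333 + 36*0.3333 + 38*0.2000 + 30*0.3000 + 18*0.0334
= 4.6655 + 11.9988 + 7.6000 + 9.0000 + 0.6012
= 33.8655

E[X] = 33.8655


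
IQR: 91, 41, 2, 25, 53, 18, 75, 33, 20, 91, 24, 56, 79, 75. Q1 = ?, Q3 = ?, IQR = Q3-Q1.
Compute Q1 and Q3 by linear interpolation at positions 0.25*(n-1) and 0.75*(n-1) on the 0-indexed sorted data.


Sorted: 2, 18, 20, 24, 25, 33, 41, 53, 56, 75, 75, 79, 91, 91
Q1 (25th %ile) = 24.2500
Q3 (75th %ile) = 75.0000
IQR = 75.0000 - 24.2500 = 50.7500

IQR = 50.7500


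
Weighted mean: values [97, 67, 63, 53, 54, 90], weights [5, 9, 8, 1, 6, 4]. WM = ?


Numerator = 97*5 + 67*9 + 63*8 + 53*1 + 54*6 + 90*4 = 2329
Denominator = 5 + 9 + 8 + 1 + 6 + 4 = 33
WM = 2329/33 = 70.5758

WM = 70.5758


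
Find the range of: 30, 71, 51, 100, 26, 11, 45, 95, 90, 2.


Max = 100, Min = 2
Range = 100 - 2 = 98

Range = 98


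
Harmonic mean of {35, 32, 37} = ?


Sum of reciprocals = 1/35 + 1/32 + 1/37 = 0.086848
HM = 3/0.086848 = 34.5429

HM = 34.5429


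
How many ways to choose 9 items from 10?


C(10,9) = 10!/(9! × 1!)
= 3628800/(362880 × 1)
= 10

C(10,9) = 10


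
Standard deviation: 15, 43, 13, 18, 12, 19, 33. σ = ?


Mean = 21.8571
Variance = 116.6939
SD = sqrt(116.6939) = 10.8025

SD = 10.8025


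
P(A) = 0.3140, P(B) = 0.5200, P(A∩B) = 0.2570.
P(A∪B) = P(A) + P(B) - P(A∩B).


P(A∪B) = 0.3140 + 0.5200 - 0.2570
= 0.8340 - 0.2570
= 0.5770

P(A∪B) = 0.5770


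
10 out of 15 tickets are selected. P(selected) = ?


P = 10/15 = 0.6667

P = 0.6667


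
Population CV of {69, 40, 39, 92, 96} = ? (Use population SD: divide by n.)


Mean = 67.2000
SD = 24.4246
CV = (24.4246/67.2000)*100 = 36.3461%

CV = 36.3461%


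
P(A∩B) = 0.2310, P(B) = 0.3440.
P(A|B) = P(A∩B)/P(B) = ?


P(A|B) = 0.2310/0.3440 = 0.6715

P(A|B) = 0.6715


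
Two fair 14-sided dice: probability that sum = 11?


Total outcomes = 14×14 = 196
Favorable (sum = 11): 10
P = 10/196 = 0.0510

P = 0.0510


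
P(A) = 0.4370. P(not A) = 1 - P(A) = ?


P(not A) = 1 - 0.4370 = 0.5630

P(not A) = 0.5630


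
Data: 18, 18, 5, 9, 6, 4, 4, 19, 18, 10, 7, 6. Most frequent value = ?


Frequencies: 4:2, 5:1, 6:2, 7:1, 9:1, 10:1, 18:3, 19:1
Max frequency = 3
Mode = 18

Mode = 18


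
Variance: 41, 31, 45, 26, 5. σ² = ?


Mean = 29.6000
Squared deviations: 129.9600, 1.9600, 237.1600, 12.9600, 605.1600
Sum = 987.2000
Variance = 987.2000/5 = 197.4400

Variance = 197.4400


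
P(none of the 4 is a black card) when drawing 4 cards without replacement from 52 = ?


P(no black cards) = (26/52) × (25/51) × (24/50) × (23/49)
= 0.0552

P = 0.0552


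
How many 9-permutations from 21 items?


P(21,9) = 21!/12!
= 51090942171709440000/479001600
= 106661318400

P(21,9) = 106661318400


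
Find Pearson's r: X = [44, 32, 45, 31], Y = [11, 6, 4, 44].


Mean X = 38.0000, Mean Y = 16.2500
SD X = 6.519202, SD Y = 16.223055
Cov = -62.500000
r = -62.500000/(6.519202*16.223055) = -0.5910

r = -0.5910


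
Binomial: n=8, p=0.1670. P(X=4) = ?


C(8,4) = 70
p^4 = 0.000778
(1-p)^4 = 0.481482
P = 70 * 0.000778 * 0.481482 = 0.0262

P(X=4) = 0.0262


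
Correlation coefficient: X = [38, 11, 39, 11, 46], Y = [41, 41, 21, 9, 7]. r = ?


Mean X = 29.0000, Mean Y = 23.8000
SD X = 14.953261, SD Y = 14.837790
Cov = -40.400000
r = -40.400000/(14.953261*14.837790) = -0.1821

r = -0.1821


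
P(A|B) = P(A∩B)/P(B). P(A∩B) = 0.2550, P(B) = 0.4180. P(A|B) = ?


P(A|B) = 0.2550/0.4180 = 0.6100

P(A|B) = 0.6100


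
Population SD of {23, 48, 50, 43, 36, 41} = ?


Mean = 40.1667
Variance = 79.8056
SD = sqrt(79.8056) = 8.9334

SD = 8.9334


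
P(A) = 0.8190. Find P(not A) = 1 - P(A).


P(not A) = 1 - 0.8190 = 0.1810

P(not A) = 0.1810


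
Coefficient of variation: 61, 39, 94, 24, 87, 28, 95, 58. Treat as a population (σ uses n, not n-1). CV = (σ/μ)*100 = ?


Mean = 60.7500
SD = 27.0913
CV = (27.0913/60.7500)*100 = 44.5947%

CV = 44.5947%


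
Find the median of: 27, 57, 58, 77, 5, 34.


Sorted: 5, 27, 34, 57, 58, 77
n = 6 (even)
Middle values: 34 and 57
Median = (34+57)/2 = 45.5000

Median = 45.5000


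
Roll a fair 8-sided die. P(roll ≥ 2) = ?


Favorable outcomes (roll ≥ 2): 7
Total outcomes = 8
P = 7/8 = 0.8750

P = 0.8750


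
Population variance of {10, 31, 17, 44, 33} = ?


Mean = 27.0000
Squared deviations: 289.0000, 16.0000, 100.0000, 289.0000, 36.0000
Sum = 730.0000
Variance = 730.0000/5 = 146.0000

Variance = 146.0000


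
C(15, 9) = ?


C(15,9) = 15!/(9! × 6!)
= 1307674368000/(362880 × 720)
= 5005

C(15,9) = 5005


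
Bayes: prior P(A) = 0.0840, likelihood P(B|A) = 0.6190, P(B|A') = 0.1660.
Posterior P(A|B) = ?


P(B) = P(B|A)*P(A) + P(B|A')*P(A')
= 0.6190*0.0840 + 0.1660*0.9160
= 0.051996 + 0.152056 = 0.204052
P(A|B) = 0.051996/0.204052 = 0.2548

P(A|B) = 0.2548


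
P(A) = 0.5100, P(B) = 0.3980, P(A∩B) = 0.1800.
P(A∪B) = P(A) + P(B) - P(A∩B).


P(A∪B) = 0.5100 + 0.3980 - 0.1800
= 0.9080 - 0.1800
= 0.7280

P(A∪B) = 0.7280


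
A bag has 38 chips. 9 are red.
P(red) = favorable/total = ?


P = 9/38 = 0.2368

P = 0.2368
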